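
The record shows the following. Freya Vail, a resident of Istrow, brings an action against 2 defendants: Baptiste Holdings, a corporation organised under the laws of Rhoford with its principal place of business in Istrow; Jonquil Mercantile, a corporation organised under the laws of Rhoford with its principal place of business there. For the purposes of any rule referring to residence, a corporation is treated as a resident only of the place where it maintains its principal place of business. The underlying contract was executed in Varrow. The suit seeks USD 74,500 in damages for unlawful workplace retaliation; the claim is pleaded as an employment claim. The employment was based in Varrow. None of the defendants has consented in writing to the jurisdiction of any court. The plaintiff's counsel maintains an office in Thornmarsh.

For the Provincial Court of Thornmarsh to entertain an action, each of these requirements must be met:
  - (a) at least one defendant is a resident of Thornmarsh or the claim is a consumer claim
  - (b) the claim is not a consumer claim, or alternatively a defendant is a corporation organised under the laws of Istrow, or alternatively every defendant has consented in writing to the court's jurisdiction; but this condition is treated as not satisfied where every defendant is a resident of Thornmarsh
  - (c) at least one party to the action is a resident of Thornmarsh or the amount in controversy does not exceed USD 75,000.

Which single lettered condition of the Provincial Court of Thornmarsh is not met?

(a)

The Provincial Court of Thornmarsh:
  (a) No defendant resides in Thornmarsh (they reside in Istrow, Rhoford); the claim is an employment claim, not a consumer claim — no alternative holds. Condition not met.
  (b) The claim is an employment claim, not a consumer claim, so one alternative holds. And the carve-out is inapplicable — the defendants reside as follows — Baptiste Holdings in Istrow, Jonquil Mercantile in Rhoford — not all in Thornmarsh. Condition met.
  (c) The amount in controversy is $74,500, within the USD 75,000 ceiling, so this disjunct is met. Met.
Only condition (a) fails.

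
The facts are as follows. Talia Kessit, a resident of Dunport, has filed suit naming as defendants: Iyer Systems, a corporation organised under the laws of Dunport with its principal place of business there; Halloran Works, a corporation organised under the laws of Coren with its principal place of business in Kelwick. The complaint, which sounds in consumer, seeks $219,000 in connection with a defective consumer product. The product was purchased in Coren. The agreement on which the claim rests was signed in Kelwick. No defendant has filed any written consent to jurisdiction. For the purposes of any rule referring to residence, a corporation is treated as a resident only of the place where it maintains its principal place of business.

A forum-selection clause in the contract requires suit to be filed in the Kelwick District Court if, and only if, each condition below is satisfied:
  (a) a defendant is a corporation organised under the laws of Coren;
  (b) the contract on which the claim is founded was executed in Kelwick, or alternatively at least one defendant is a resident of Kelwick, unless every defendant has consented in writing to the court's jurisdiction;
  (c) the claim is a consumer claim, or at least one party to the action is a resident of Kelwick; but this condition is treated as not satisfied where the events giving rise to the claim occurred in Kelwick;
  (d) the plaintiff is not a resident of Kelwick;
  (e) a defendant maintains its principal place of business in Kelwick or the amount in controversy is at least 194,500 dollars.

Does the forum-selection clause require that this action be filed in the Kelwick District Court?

Yes

The Kelwick District Court:
  (a) Halloran Works is organised under the laws of Coren. Satisfied.
  (b) The contract was executed in Kelwick, which satisfies one of the alternatives. Satisfied.
  (c) The claim is a consumer claim, so one alternative holds. The carve-out does not apply: the operative events occurred in Coren, not Kelwick. Condition met.
  (d) The plaintiff resides in Dunport, which is not Kelwick. Condition met.
  (e) Halloran Works has its principal place of business in Kelwick, so this disjunct is met. Satisfied.
  → Forum clause is triggered.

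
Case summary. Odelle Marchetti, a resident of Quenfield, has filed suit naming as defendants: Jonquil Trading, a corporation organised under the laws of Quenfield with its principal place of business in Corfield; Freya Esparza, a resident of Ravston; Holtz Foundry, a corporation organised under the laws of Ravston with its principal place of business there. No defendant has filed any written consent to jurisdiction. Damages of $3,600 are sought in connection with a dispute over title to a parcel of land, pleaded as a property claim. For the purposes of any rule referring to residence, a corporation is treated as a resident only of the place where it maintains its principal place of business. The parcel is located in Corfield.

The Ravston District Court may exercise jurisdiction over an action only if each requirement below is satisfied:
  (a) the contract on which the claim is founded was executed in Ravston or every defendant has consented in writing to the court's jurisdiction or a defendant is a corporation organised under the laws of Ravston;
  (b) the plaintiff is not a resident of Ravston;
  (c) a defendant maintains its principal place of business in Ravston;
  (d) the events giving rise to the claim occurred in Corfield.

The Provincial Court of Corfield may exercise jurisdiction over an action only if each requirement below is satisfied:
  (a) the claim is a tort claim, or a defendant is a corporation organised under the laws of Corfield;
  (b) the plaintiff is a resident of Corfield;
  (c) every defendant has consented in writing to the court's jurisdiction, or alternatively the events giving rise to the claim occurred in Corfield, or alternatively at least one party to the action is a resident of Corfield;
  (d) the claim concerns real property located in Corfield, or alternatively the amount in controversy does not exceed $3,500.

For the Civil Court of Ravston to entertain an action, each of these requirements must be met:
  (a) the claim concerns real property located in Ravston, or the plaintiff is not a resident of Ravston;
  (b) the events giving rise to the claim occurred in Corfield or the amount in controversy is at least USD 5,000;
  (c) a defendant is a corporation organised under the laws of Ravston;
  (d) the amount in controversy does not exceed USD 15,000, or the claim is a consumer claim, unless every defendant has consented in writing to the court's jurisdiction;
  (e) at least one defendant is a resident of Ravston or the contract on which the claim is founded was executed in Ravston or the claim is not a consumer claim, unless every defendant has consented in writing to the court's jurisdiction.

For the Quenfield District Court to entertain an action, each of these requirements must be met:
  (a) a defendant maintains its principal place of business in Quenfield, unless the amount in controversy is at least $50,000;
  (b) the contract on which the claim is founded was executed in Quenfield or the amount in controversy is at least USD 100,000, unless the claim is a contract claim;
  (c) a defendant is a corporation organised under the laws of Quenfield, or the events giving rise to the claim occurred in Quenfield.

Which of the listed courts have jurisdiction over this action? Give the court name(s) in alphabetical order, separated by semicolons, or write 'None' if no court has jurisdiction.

The Ravston District Court:
  (a) Holtz Foundry is organised under the laws of Ravston, which satisfies one of the alternatives. Condition met.
  (b) The plaintiff resides in Quenfield, which is not Ravston. Condition met.
  (c) Holtz Foundry has its principal place of business in Ravston. Met.
  (d) The operative events occurred in Corfield. Met.
  → Jurisdiction lies.
The Provincial Court of Corfield:
  (a) The claim is a property claim, not a tort claim; the corporate defendant(s) are organised in Quenfield, Ravston, not Corfield — no alternative holds. Not met.
  (b) The plaintiff resides in Quenfield, not Corfield. Fails.
  (c) The operative events occurred in Corfield, which satisfies one of the alternatives. Satisfied.
  (d) The property lies in Corfield, which satisfies one of the alternatives. Met.
  → Not every requirement is met — no jurisdiction.
The Civil Court of Ravston:
  (a) The plaintiff resides in Quenfield, which is not Ravston — that alternative is enough. Condition met.
  (b) The operative events occurred in Corfield, which satisfies one of the alternatives. Met.
  (c) Holtz Foundry is organised under the laws of Ravston. Condition met.
  (d) The amount in controversy is USD 3,600, within the 15,000 dollars ceiling, so one alternative holds. Met.
  (e) Freya Esparza resides in Ravston, so this disjunct is met. Met.
  → Every requirement is satisfied — jurisdiction.
The Quenfield District Court:
  (a) The corporate defendant(s) have their principal place of business in Corfield, Ravston, not Quenfield. And the amount in controversy is USD 3,600, below the USD 50,000 floor, so the proviso does not save it. Not met.
  (b) No contract (and hence no place of execution) is alleged; the amount in controversy is $3,600, below the USD 100,000 floor — no alternative holds. And the claim is a property claim, not a contract claim, so the proviso does not save it. Fails.
  (c) Jonquil Trading is organised under the laws of Quenfield — that alternative is enough. Condition met.
  → The court lacks jurisdiction.

the Civil Court of Ravston; the Ravston District Court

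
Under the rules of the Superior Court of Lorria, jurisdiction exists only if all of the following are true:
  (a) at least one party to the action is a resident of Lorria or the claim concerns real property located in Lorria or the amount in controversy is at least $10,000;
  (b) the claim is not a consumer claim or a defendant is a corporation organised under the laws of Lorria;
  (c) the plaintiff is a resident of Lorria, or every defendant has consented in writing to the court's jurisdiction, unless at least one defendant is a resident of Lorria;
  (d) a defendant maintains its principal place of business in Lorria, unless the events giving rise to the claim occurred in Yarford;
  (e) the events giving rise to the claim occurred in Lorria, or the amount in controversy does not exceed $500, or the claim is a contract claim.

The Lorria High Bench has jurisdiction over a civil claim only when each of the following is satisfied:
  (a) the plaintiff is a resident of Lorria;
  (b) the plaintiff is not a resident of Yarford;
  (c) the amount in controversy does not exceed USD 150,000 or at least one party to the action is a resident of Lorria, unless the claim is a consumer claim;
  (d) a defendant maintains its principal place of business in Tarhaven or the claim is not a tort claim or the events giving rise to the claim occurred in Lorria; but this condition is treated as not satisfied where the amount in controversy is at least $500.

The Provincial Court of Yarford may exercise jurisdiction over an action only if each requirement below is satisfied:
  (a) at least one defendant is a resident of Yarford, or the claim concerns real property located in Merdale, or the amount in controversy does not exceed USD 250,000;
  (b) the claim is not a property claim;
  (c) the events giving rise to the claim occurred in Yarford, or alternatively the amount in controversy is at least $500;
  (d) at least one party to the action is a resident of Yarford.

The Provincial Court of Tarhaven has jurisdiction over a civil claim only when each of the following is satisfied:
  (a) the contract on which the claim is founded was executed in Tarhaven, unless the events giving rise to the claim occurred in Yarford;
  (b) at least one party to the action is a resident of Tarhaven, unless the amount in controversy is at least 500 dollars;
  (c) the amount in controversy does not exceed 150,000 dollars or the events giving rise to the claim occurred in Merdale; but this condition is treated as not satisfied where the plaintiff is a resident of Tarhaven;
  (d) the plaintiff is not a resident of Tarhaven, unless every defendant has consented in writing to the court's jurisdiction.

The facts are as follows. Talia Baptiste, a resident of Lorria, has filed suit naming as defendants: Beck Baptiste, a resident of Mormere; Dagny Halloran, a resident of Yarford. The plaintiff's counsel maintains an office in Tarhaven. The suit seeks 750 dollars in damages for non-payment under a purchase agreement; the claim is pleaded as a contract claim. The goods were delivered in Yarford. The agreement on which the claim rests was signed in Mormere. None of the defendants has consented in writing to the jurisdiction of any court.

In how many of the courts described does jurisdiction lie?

3

The Superior Court of Lorria:
  (a) Talia Baptiste resides in Lorria, so one alternative holds. Met.
  (b) The claim is a contract claim, not a consumer claim — that alternative is enough. Satisfied.
  (c) The plaintiff resides in Lorria — that alternative is enough. Condition met.
  (d) No defendant is a corporation. However, the operative events occurred in Yarford, so the 'unless' proviso supplies this condition. Condition met.
  (e) The claim is a contract claim, so this disjunct is met. Condition met.
  → The court has jurisdiction.
The Lorria High Bench:
  (a) The plaintiff resides in Lorria. Met.
  (b) The plaintiff resides in Lorria, which is not Yarford. Met.
  (c) The amount in controversy is $750, within the $150,000 ceiling, which satisfies one of the alternatives. Condition met.
  (d) The claim is a contract claim, not a tort claim, so this disjunct is met. However, the amount in controversy is $750, which meets the USD 500 floor, which falls within the stated exception and so defeats the condition. Not satisfied.
  → Not every requirement is met — no jurisdiction.
The Provincial Court of Yarford:
  (a) Dagny Halloran resides in Yarford, which satisfies one of the alternatives. Condition met.
  (b) The claim is a contract claim, not a property claim. Met.
  (c) The operative events occurred in Yarford, so one alternative holds. Met.
  (d) Dagny Halloran resides in Yarford. Satisfied.
  → All conditions met; jurisdiction exists.
The Provincial Court of Tarhaven:
  (a) The contract was executed in Mormere, not Tarhaven. But the operative events occurred in Yarford, and the 'unless' clause therefore excuses the requirement. Met.
  (b) No party resides in Tarhaven. However, the amount in controversy is 750 dollars, which meets the USD 500 floor, so the 'unless' proviso supplies this condition. Satisfied.
  (c) The amount in controversy is 750 dollars, within the $150,000 ceiling, so this disjunct is met. The exception is not triggered, since the plaintiff resides in Lorria, not Tarhaven. Satisfied.
  (d) The plaintiff resides in Lorria, which is not Tarhaven. Condition met.
  → All conditions met; jurisdiction exists.
Courts with jurisdiction: the Superior Court of Lorria, the Provincial Court of Yarford, the Provincial Court of Tarhaven — 3 in total.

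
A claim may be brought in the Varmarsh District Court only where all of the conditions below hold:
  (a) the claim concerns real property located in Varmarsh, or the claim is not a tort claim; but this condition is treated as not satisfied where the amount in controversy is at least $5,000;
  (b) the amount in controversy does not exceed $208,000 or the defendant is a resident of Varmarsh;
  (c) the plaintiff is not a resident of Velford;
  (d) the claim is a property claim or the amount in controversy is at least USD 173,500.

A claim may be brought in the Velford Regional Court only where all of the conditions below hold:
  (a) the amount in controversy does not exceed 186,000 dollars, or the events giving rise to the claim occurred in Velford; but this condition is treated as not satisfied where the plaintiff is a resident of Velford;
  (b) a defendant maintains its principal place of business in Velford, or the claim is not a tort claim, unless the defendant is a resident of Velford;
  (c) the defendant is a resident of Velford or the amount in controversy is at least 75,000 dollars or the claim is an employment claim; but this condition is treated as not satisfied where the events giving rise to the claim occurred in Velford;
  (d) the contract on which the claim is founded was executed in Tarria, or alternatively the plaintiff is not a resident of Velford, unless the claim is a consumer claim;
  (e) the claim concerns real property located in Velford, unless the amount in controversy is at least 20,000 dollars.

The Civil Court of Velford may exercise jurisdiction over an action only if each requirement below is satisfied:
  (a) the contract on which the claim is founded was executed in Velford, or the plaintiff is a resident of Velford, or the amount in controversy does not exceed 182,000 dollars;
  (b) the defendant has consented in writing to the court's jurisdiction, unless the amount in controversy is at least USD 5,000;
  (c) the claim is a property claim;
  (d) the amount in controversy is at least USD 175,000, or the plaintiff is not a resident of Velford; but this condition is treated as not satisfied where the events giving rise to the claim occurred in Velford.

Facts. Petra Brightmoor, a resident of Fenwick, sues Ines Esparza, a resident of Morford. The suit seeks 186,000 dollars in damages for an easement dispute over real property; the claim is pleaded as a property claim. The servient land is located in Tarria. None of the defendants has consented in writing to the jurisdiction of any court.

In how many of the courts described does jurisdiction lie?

1

The Varmarsh District Court:
  (a) The claim is a property claim, not a tort claim, so this disjunct is met. But the carve-out bites: the amount in controversy is $186,000, which meets the 5,000 dollars floor. Condition not met.
  (b) The amount in controversy is $186,000, within the $208,000 ceiling, so one alternative holds. Satisfied.
  (c) The plaintiff resides in Fenwick, which is not Velford. Satisfied.
  (d) The claim is a property claim, so this disjunct is met. Satisfied.
  → No jurisdiction.
The Velford Regional Court:
  (a) The amount in controversy is USD 186,000, within the 186,000 dollars ceiling, which satisfies one of the alternatives. The carve-out does not apply: the plaintiff resides in Fenwick, not Velford. Met.
  (b) The claim is a property claim, not a tort claim, which satisfies one of the alternatives. Condition met.
  (c) The amount in controversy is USD 186,000, which meets the 75,000 dollars floor, which satisfies one of the alternatives. The carve-out does not apply: the operative events occurred in Tarria, not Velford. Condition met.
  (d) The plaintiff resides in Fenwick, which is not Velford, which satisfies one of the alternatives. Condition met.
  (e) The property lies in Tarria, not Velford. But the amount in controversy is 186,000 dollars, which meets the $20,000 floor, and the 'unless' clause therefore excuses the requirement. Satisfied.
  → Jurisdiction lies.
The Civil Court of Velford:
  (a) No contract (and hence no place of execution) is alleged; the plaintiff resides in Fenwick, not Velford; the amount in controversy is USD 186,000, above the 182,000 dollars ceiling — every alternative fails. Condition not met.
  (b) No such written consent has been filed. But the amount in controversy is 186,000 dollars, which meets the $5,000 floor, and the 'unless' clause therefore excuses the requirement. Met.
  (c) The claim is a property claim. Satisfied.
  (d) The amount in controversy is USD 186,000, which meets the $175,000 floor, so one alternative holds. The exception is not triggered, since the operative events occurred in Tarria, not Velford. Condition met.
  → The court lacks jurisdiction.
Courts with jurisdiction: the Velford Regional Court — 1 in total.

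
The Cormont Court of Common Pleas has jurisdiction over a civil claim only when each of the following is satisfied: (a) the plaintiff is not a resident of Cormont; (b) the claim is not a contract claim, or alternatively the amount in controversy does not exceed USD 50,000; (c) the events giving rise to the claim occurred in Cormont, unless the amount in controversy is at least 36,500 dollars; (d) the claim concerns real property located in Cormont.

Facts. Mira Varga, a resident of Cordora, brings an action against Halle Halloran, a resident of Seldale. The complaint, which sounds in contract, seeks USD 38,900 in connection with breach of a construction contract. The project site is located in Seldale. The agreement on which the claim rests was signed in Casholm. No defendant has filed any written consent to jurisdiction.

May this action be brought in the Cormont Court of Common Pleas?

The Cormont Court of Common Pleas:
  (a) The plaintiff resides in Cordora, which is not Cormont. Met.
  (b) The amount in controversy is USD 38,900, within the 50,000 dollars ceiling, so one alternative holds. Satisfied.
  (c) The operative events occurred in Seldale, not Cormont. The proviso rescues it, though: the amount in controversy is $38,900, which meets the $36,500 floor. Satisfied.
  (d) The claim does not concern real property. Fails.
  → The court lacks jurisdiction.

No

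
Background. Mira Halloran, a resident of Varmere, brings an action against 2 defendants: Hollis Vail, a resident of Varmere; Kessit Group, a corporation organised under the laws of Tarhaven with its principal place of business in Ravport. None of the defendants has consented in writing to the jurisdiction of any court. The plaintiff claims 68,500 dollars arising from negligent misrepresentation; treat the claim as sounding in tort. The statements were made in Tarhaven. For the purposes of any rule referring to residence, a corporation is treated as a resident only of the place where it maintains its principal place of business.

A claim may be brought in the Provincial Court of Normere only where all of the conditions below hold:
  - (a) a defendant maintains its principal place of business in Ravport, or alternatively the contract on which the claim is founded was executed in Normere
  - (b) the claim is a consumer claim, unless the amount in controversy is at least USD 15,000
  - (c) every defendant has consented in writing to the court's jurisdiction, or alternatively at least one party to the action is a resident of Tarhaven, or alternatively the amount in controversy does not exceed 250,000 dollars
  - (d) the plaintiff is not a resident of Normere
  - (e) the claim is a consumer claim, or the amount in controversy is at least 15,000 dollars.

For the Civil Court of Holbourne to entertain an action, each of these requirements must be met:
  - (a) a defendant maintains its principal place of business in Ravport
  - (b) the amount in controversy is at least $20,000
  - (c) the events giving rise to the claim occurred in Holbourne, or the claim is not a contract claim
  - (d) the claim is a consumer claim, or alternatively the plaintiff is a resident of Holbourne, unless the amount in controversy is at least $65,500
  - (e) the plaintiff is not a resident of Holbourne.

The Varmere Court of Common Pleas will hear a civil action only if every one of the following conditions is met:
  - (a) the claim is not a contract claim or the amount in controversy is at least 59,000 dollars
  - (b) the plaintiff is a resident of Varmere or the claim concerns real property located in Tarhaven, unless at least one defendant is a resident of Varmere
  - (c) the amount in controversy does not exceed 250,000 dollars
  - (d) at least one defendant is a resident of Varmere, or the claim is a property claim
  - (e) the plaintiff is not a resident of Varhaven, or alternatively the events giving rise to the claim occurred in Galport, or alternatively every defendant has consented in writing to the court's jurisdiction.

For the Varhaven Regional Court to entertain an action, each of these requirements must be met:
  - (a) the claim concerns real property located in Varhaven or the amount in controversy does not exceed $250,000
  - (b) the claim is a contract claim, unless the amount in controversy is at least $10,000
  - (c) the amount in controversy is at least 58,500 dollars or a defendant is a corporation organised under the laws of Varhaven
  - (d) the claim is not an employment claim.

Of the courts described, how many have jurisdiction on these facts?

The Provincial Court of Normere:
  (a) Kessit Group has its principal place of business in Ravport, so one alternative holds. Met.
  (b) The claim is a tort claim, not a consumer claim. But the amount in controversy is USD 68,500, which meets the USD 15,000 floor, and the 'unless' clause therefore excuses the requirement. Satisfied.
  (c) The amount in controversy is $68,500, within the 250,000 dollars ceiling — that alternative is enough. Satisfied.
  (d) The plaintiff resides in Varmere, which is not Normere. Satisfied.
  (e) The amount in controversy is USD 68,500, which meets the $15,000 floor, so one alternative holds. Satisfied.
  → All conditions met; jurisdiction exists.
The Civil Court of Holbourne:
  (a) Kessit Group has its principal place of business in Ravport. Met.
  (b) The amount in controversy is 68,500 dollars, which meets the $20,000 floor. Met.
  (c) The claim is a tort claim, not a contract claim, which satisfies one of the alternatives. Satisfied.
  (d) The claim is a tort claim, not a consumer claim; the plaintiff resides in Varmere, not Holbourne — none of the alternatives is met. However, the amount in controversy is USD 68,500, which meets the USD 65,500 floor, so the 'unless' proviso supplies this condition. Met.
  (e) The plaintiff resides in Varmere, which is not Holbourne. Met.
  → The court has jurisdiction.
The Varmere Court of Common Pleas:
  (a) The claim is a tort claim, not a contract claim, so this disjunct is met. Satisfied.
  (b) The plaintiff resides in Varmere — that alternative is enough. Met.
  (c) The amount in controversy is USD 68,500, within the $250,000 ceiling. Satisfied.
  (d) Hollis Vail resides in Varmere, so one alternative holds. Met.
  (e) The plaintiff resides in Varmere, which is not Varhaven, so this disjunct is met. Condition met.
  → All conditions met; jurisdiction exists.
The Varhaven Regional Court:
  (a) The amount in controversy is 68,500 dollars, within the $250,000 ceiling — that alternative is enough. Satisfied.
  (b) The claim is a tort claim, not a contract claim. But the amount in controversy is $68,500, which meets the 10,000 dollars floor, and the 'unless' clause therefore excuses the requirement. Met.
  (c) The amount in controversy is 68,500 dollars, which meets the USD 58,500 floor, so this disjunct is met. Condition met.
  (d) The claim is a tort claim, not an employment claim. Met.
  → Every requirement is satisfied — jurisdiction.
Courts with jurisdiction: the Provincial Court of Normere, the Civil Court of Holbourne, the Varmere Court of Common Pleas, the Varhaven Regional Court — 4 in total.

4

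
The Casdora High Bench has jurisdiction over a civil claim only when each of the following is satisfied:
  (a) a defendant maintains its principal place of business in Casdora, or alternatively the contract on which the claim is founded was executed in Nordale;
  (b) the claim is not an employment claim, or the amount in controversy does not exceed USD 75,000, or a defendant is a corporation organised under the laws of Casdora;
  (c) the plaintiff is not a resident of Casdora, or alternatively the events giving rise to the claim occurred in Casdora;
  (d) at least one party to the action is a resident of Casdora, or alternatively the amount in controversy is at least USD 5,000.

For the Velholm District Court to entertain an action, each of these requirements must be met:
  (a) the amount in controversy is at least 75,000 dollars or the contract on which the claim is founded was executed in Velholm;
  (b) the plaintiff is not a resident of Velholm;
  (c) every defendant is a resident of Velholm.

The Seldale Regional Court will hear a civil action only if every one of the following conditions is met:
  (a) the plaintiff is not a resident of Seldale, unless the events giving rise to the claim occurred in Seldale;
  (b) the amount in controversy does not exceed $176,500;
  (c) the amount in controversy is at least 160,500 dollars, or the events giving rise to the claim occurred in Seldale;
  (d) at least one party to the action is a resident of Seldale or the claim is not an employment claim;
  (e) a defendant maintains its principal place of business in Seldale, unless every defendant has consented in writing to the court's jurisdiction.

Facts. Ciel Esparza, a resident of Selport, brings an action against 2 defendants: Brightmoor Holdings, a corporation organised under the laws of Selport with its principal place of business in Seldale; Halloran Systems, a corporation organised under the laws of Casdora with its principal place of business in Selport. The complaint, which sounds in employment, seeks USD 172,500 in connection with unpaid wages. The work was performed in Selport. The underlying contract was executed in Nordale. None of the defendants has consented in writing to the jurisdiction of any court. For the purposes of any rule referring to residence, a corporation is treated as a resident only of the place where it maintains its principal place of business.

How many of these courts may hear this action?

The Casdora High Bench:
  (a) The contract was executed in Nordale, so this disjunct is met. Satisfied.
  (b) Halloran Systems is organised under the laws of Casdora, so this disjunct is met. Satisfied.
  (c) The plaintiff resides in Selport, which is not Casdora — that alternative is enough. Condition met.
  (d) The amount in controversy is 172,500 dollars, which meets the USD 5,000 floor, which satisfies one of the alternatives. Condition met.
  → All conditions met; jurisdiction exists.
The Velholm District Court:
  (a) The amount in controversy is $172,500, which meets the 75,000 dollars floor, so one alternative holds. Met.
  (b) The plaintiff resides in Selport, which is not Velholm. Satisfied.
  (c) The defendants reside as follows — Brightmoor Holdings in Seldale, Halloran Systems in Selport — not all in Velholm. Condition not met.
  → At least one condition fails; no jurisdiction.
The Seldale Regional Court:
  (a) The plaintiff resides in Selport, which is not Seldale. Condition met.
  (b) The amount in controversy is 172,500 dollars, within the 176,500 dollars ceiling. Satisfied.
  (c) The amount in controversy is 172,500 dollars, which meets the $160,500 floor — that alternative is enough. Satisfied.
  (d) Brightmoor Holdings resides in Seldale — that alternative is enough. Condition met.
  (e) Brightmoor Holdings has its principal place of business in Seldale. Satisfied.
  → All conditions met; jurisdiction exists.
Courts with jurisdiction: the Casdora High Bench, the Seldale Regional Court — 2 in total.

2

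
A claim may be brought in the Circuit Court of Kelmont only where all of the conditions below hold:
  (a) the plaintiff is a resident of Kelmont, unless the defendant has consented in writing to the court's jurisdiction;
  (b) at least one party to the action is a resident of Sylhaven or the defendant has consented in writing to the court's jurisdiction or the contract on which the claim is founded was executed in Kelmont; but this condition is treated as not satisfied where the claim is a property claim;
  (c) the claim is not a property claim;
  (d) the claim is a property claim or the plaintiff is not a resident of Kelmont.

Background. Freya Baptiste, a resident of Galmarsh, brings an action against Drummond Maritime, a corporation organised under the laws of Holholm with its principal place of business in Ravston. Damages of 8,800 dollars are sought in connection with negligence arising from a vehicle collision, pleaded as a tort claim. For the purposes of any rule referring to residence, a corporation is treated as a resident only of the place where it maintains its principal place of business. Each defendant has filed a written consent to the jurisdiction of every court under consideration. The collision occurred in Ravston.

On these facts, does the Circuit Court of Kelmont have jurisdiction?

Yes

The Circuit Court of Kelmont:
  (a) The plaintiff resides in Galmarsh, not Kelmont. But every defendant has filed written consent, and the 'unless' clause therefore excuses the requirement. Met.
  (b) Every defendant has filed written consent, so this disjunct is met. And the carve-out is inapplicable — the claim is a tort claim, not a property claim. Condition met.
  (c) The claim is a tort claim, not a property claim. Condition met.
  (d) The plaintiff resides in Galmarsh, which is not Kelmont, which satisfies one of the alternatives. Satisfied.
  → Jurisdiction lies.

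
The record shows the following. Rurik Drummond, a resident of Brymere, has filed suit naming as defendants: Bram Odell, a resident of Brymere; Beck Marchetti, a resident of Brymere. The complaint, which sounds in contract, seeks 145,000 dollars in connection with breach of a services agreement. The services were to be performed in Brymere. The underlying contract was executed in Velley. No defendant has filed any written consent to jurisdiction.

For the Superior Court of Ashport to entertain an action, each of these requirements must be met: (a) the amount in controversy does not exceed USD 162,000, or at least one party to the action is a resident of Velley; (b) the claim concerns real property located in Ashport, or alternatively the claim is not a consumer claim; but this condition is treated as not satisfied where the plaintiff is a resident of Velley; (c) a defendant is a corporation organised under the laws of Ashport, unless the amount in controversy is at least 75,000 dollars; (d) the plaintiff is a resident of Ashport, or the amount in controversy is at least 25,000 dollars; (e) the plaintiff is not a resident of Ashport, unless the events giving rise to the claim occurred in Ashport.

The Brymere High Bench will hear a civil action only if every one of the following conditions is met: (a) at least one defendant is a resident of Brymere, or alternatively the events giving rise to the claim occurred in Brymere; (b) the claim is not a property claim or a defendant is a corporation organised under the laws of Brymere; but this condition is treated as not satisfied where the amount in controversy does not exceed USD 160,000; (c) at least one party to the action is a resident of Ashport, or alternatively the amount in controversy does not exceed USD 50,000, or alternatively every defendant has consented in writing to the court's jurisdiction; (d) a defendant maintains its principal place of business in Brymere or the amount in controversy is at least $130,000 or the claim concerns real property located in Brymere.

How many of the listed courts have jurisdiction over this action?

The Superior Court of Ashport:
  (a) The amount in controversy is 145,000 dollars, within the 162,000 dollars ceiling, so this disjunct is met. Satisfied.
  (b) The claim is a contract claim, not a consumer claim — that alternative is enough. And the carve-out is inapplicable — the plaintiff resides in Brymere, not Velley. Satisfied.
  (c) No defendant is a corporation. However, the amount in controversy is USD 145,000, which meets the USD 75,000 floor, so the 'unless' proviso supplies this condition. Satisfied.
  (d) The amount in controversy is $145,000, which meets the $25,000 floor, so this disjunct is met. Satisfied.
  (e) The plaintiff resides in Brymere, which is not Ashport. Condition met.
  → Every requirement is satisfied — jurisdiction.
The Brymere High Bench:
  (a) Bram Odell resides in Brymere, which satisfies one of the alternatives. Met.
  (b) The claim is a contract claim, not a property claim, which satisfies one of the alternatives. But the carve-out bites: the amount in controversy is $145,000, within the USD 160,000 ceiling. Not satisfied.
  (c) No party resides in Ashport; the amount in controversy is 145,000 dollars, above the USD 50,000 ceiling; no such written consent has been filed — none of the alternatives is met. Not satisfied.
  (d) The amount in controversy is USD 145,000, which meets the 130,000 dollars floor, which satisfies one of the alternatives. Satisfied.
  → Not every requirement is met — no jurisdiction.
Courts with jurisdiction: the Superior Court of Ashport — 1 in total.

1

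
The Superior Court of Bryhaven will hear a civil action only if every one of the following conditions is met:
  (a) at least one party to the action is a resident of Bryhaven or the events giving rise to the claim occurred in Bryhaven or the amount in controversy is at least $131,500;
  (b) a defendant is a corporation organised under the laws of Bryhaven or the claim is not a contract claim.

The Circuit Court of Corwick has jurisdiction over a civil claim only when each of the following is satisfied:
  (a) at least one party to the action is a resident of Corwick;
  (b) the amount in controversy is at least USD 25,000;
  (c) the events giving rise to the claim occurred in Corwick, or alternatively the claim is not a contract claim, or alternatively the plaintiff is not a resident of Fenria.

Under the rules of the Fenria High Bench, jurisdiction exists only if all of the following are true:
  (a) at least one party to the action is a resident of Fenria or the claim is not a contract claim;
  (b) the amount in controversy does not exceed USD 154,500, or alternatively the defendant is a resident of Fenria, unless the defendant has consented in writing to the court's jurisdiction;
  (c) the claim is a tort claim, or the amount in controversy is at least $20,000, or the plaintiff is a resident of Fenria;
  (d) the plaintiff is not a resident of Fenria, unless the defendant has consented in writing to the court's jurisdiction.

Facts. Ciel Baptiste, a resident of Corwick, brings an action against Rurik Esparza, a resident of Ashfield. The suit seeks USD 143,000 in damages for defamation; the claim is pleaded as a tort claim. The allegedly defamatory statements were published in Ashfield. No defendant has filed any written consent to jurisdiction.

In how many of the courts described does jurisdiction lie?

3

The Superior Court of Bryhaven:
  (a) The amount in controversy is 143,000 dollars, which meets the USD 131,500 floor — that alternative is enough. Condition met.
  (b) The claim is a tort claim, not a contract claim, so this disjunct is met. Condition met.
  → The court has jurisdiction.
The Circuit Court of Corwick:
  (a) Ciel Baptiste resides in Corwick. Met.
  (b) The amount in controversy is $143,000, which meets the $25,000 floor. Met.
  (c) The claim is a tort claim, not a contract claim, so this disjunct is met. Met.
  → Jurisdiction lies.
The Fenria High Bench:
  (a) The claim is a tort claim, not a contract claim — that alternative is enough. Met.
  (b) The amount in controversy is $143,000, within the 154,500 dollars ceiling, so this disjunct is met. Satisfied.
  (c) The claim is a tort claim, so this disjunct is met. Condition met.
  (d) The plaintiff resides in Corwick, which is not Fenria. Met.
  → Jurisdiction lies.
Courts with jurisdiction: the Superior Court of Bryhaven, the Circuit Court of Corwick, the Fenria High Bench — 3 in total.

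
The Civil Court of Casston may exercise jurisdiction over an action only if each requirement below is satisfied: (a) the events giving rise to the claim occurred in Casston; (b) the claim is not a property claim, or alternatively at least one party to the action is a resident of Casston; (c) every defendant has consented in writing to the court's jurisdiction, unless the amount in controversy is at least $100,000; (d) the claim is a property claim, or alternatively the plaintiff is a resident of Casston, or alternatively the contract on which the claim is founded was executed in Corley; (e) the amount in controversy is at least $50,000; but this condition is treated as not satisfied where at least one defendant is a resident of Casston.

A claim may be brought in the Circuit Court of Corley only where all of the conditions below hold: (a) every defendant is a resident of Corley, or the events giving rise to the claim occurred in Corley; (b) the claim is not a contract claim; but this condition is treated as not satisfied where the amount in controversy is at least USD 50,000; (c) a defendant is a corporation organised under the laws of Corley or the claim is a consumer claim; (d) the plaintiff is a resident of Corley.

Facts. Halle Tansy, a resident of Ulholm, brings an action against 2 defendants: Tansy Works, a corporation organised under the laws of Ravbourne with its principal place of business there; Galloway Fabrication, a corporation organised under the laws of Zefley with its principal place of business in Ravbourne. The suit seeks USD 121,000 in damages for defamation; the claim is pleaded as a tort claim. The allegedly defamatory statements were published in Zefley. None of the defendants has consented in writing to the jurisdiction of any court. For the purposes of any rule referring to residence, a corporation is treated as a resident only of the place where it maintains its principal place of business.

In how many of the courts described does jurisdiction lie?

The Civil Court of Casston:
  (a) The operative events occurred in Zefley, not Casston. Condition not met.
  (b) The claim is a tort claim, not a property claim — that alternative is enough. Met.
  (c) No such written consent has been filed. However, the amount in controversy is USD 121,000, which meets the 100,000 dollars floor, so the 'unless' proviso supplies this condition. Satisfied.
  (d) The claim is a tort claim, not a property claim; the plaintiff resides in Ulholm, not Casston; no contract (and hence no place of execution) is alleged — none of the alternatives is met. Fails.
  (e) The amount in controversy is 121,000 dollars, which meets the 50,000 dollars floor. The carve-out does not apply: no defendant resides in Casston (they reside in Ravbourne, Ravbourne). Met.
  → No jurisdiction.
The Circuit Court of Corley:
  (a) The defendants reside as follows — Tansy Works in Ravbourne, Galloway Fabrication in Ravbourne — not all in Corley; the operative events occurred in Zefley, not Corley — no alternative holds. Condition not met.
  (b) The claim is a tort claim, not a contract claim. But the carve-out bites: the amount in controversy is 121,000 dollars, which meets the $50,000 floor. Not satisfied.
  (c) The corporate defendant(s) are organised in Ravbourne, Zefley, not Corley; the claim is a tort claim, not a consumer claim — no alternative holds. Condition not met.
  (d) The plaintiff resides in Ulholm, not Corley. Fails.
  → At least one condition fails; no jurisdiction.
No court satisfies all of its conditions.

0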